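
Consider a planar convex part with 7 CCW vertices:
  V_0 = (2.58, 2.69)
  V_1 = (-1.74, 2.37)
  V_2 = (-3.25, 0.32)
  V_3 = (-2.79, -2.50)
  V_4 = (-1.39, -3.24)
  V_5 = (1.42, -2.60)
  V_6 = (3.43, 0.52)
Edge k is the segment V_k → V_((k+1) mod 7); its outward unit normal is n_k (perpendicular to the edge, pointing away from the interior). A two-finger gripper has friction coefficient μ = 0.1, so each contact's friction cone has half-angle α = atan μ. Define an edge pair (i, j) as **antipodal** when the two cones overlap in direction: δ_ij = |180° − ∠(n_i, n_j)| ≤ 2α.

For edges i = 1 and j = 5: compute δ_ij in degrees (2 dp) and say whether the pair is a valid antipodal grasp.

α = atan 0.1 = 5.71°;  2α = 11.42°
edge 1: e_1 = (-1.51, -2.05);  n_1 = (-0.8052, +0.5931)
edge 5: e_5 = (+2.01, +3.12);  n_5 = (+0.8407, -0.5416)
∠(n_1, n_5) = 176.42°
δ = |180° − 176.42°| = 3.58°
3.58° ≤ 2α = 11.42°  →  valid

δ = 3.58°, valid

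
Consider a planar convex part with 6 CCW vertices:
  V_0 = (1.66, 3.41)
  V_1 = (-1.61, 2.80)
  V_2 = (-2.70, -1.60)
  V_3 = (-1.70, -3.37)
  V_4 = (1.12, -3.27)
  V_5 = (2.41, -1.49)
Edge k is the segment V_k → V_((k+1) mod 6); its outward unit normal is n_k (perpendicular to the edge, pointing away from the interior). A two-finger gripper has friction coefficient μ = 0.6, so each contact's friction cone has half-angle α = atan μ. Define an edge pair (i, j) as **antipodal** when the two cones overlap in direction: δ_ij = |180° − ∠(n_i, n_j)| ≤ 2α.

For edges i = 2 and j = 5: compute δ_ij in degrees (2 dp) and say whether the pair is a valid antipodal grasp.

α = atan 0.6 = 30.96°;  2α = 61.93°
edge 2: e_2 = (+1.00, -1.77);  n_2 = (-0.8707, -0.4919)
edge 5: e_5 = (-0.75, +4.90);  n_5 = (+0.9885, +0.1513)
∠(n_2, n_5) = 159.24°
δ = |180° − 159.24°| = 20.76°
20.76° ≤ 2α = 61.93°  →  valid

δ = 20.76°, valid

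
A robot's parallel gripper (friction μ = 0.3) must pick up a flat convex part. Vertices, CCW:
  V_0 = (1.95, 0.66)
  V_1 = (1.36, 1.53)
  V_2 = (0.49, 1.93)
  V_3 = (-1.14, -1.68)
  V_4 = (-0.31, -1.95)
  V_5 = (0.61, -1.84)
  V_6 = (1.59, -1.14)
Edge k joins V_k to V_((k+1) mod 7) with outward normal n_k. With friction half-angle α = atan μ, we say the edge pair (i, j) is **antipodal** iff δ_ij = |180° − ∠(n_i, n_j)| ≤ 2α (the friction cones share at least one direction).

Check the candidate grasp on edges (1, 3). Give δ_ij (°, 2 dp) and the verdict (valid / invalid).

α = atan 0.3 = 16.70°;  2α = 33.40°
edge 1: e_1 = (-0.87, +0.40);  n_1 = (+0.4177, +0.9086)
edge 3: e_3 = (+0.83, -0.27);  n_3 = (-0.3093, -0.9509)
∠(n_1, n_3) = 173.33°
δ = |180° − 173.33°| = 6.67°
6.67° ≤ 2α = 33.40°  →  valid

δ = 6.67°, valid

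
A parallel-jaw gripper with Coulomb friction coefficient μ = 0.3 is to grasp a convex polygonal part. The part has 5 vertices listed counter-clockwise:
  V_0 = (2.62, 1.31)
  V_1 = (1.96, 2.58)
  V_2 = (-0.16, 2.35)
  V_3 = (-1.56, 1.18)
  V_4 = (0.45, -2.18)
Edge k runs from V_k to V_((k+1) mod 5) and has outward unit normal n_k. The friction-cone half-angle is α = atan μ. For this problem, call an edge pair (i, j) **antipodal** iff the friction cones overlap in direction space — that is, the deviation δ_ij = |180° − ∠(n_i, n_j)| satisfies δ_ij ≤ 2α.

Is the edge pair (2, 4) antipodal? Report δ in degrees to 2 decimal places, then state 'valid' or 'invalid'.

α = atan 0.3 = 16.70°;  2α = 33.40°
edge 2: e_2 = (-1.40, -1.17);  n_2 = (-0.6413, +0.7673)
edge 4: e_4 = (+2.17, +3.49);  n_4 = (+0.8492, -0.5280)
∠(n_2, n_4) = 161.76°
δ = |180° − 161.76°| = 18.24°
18.24° ≤ 2α = 33.40°  →  valid

δ = 18.24°, valid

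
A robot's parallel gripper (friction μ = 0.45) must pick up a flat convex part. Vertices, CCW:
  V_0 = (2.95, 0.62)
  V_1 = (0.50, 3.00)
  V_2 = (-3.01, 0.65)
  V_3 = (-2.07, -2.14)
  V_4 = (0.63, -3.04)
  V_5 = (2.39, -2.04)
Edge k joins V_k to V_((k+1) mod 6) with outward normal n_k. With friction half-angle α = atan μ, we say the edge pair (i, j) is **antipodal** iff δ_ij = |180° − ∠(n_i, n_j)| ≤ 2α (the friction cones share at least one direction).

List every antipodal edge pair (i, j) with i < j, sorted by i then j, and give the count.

α = atan 0.45 = 24.23°;  2α = 48.46°
n_0 = (+0.6968, +0.7173)
n_1 = (-0.5563, +0.8310)
n_2 = (-0.9477, -0.3193)
n_3 = (-0.3162, -0.9487)
n_4 = (+0.4940, -0.8695)
n_5 = (+0.9785, -0.2060)
  (0,1): δ = 102.03°  ·
  (0,2): δ = 27.21°  ✓
  (0,3): δ = 25.73°  ✓
  (0,4): δ = 73.77°  ·
  (0,5): δ = 122.28°  ·
  (1,2): δ = 105.18°  ·
  (1,3): δ = 52.24°  ·
  (1,4): δ = 4.20°  ✓
  (1,5): δ = 44.31°  ✓
  (2,3): δ = 127.05°  ·
  (2,4): δ = 79.02°  ·
  (2,5): δ = 30.51°  ✓
  (3,4): δ = 131.96°  ·
  (3,5): δ = 83.45°  ·
  (4,5): δ = 131.49°  ·
antipodal pairs: 5

count = 5; pairs: (0,2), (0,3), (1,4), (1,5), (2,5)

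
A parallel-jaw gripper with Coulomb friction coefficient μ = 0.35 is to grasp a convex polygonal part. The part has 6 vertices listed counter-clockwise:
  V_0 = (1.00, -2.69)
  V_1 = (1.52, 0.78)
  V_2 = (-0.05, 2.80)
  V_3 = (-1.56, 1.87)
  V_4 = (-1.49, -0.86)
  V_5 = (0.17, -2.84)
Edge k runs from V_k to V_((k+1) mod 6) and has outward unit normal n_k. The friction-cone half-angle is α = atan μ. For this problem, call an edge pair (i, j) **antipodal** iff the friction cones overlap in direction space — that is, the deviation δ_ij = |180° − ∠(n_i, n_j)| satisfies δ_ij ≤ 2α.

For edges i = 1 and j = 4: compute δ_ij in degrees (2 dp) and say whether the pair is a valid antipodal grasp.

δ = 2.12°, valid

α = atan 0.35 = 19.29°;  2α = 38.58°
edge 1: e_1 = (-1.57, +2.02);  n_1 = (+0.7896, +0.6137)
edge 4: e_4 = (+1.66, -1.98);  n_4 = (-0.7663, -0.6425)
∠(n_1, n_4) = 177.88°
δ = |180° − 177.88°| = 2.12°
2.12° ≤ 2α = 38.58°  →  valid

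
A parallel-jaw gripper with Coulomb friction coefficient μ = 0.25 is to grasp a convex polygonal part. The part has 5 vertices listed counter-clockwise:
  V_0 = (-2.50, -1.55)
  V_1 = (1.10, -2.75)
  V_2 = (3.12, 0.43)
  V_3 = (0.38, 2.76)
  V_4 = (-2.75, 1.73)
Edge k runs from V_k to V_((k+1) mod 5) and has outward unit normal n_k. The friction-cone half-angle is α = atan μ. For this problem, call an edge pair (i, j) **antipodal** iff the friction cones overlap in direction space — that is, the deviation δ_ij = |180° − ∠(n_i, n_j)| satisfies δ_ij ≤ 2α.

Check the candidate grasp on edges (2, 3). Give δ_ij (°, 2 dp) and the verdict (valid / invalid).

α = atan 0.25 = 14.04°;  2α = 28.07°
edge 2: e_2 = (-2.74, +2.33);  n_2 = (+0.6478, +0.7618)
edge 3: e_3 = (-3.13, -1.03);  n_3 = (-0.3126, +0.9499)
∠(n_2, n_3) = 58.59°
δ = |180° − 58.59°| = 121.41°
121.41° > 2α = 28.07°  →  invalid

δ = 121.41°, invalid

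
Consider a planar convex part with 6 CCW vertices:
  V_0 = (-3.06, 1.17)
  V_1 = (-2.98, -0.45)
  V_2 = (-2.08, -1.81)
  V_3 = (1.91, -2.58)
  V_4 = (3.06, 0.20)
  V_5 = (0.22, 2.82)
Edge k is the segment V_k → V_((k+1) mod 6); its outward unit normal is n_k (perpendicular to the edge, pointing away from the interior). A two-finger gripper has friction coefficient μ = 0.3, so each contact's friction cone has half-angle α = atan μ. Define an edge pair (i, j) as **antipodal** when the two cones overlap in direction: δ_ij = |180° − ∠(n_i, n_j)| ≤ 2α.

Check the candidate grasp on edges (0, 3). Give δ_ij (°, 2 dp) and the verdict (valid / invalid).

δ = 25.30°, valid

α = atan 0.3 = 16.70°;  2α = 33.40°
edge 0: e_0 = (+0.08, -1.62);  n_0 = (-0.9988, -0.0493)
edge 3: e_3 = (+1.15, +2.78);  n_3 = (+0.9241, -0.3823)
∠(n_0, n_3) = 154.70°
δ = |180° − 154.70°| = 25.30°
25.30° ≤ 2α = 33.40°  →  valid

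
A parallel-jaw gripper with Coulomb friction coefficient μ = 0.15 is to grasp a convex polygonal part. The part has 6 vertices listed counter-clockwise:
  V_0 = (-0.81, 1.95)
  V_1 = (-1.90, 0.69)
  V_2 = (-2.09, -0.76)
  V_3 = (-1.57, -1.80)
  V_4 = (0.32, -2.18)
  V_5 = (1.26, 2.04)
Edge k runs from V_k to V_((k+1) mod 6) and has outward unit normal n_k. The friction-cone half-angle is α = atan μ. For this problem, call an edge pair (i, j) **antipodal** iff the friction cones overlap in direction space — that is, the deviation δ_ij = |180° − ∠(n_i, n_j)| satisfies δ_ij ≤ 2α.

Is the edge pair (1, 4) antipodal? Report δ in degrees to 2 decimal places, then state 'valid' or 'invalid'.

δ = 5.09°, valid

α = atan 0.15 = 8.53°;  2α = 17.06°
edge 1: e_1 = (-0.19, -1.45);  n_1 = (-0.9915, +0.1299)
edge 4: e_4 = (+0.94, +4.22);  n_4 = (+0.9761, -0.2174)
∠(n_1, n_4) = 174.91°
δ = |180° − 174.91°| = 5.09°
5.09° ≤ 2α = 17.06°  →  valid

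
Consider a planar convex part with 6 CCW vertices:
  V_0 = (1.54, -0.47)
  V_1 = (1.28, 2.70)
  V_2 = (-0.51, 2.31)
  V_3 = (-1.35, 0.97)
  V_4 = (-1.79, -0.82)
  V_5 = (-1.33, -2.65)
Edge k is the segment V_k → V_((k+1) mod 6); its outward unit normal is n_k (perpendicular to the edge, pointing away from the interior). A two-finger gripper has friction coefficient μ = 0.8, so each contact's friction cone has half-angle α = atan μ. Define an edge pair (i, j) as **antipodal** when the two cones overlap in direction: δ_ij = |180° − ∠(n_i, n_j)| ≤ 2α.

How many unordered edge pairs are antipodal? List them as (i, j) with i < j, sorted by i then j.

count = 7; pairs: (0,2), (0,3), (0,4), (1,5), (2,5), (3,5), (4,5)

α = atan 0.8 = 38.66°;  2α = 77.32°
n_0 = (+0.9967, +0.0817)
n_1 = (-0.2129, +0.9771)
n_2 = (-0.8473, +0.5311)
n_3 = (-0.9711, +0.2387)
n_4 = (-0.9698, -0.2438)
n_5 = (+0.6049, -0.7963)
  (0,1): δ = 82.40°  ·
  (0,2): δ = 36.77°  ✓
  (0,3): δ = 18.50°  ✓
  (0,4): δ = 9.42°  ✓
  (0,5): δ = 122.53°  ·
  (1,2): δ = 134.37°  ·
  (1,3): δ = 116.10°  ·
  (1,4): δ = 88.18°  ·
  (1,5): δ = 24.93°  ✓
  (2,3): δ = 161.73°  ·
  (2,4): δ = 133.81°  ·
  (2,5): δ = 20.70°  ✓
  (3,4): δ = 152.08°  ·
  (3,5): δ = 38.97°  ✓
  (4,5): δ = 66.89°  ✓
antipodal pairs: 7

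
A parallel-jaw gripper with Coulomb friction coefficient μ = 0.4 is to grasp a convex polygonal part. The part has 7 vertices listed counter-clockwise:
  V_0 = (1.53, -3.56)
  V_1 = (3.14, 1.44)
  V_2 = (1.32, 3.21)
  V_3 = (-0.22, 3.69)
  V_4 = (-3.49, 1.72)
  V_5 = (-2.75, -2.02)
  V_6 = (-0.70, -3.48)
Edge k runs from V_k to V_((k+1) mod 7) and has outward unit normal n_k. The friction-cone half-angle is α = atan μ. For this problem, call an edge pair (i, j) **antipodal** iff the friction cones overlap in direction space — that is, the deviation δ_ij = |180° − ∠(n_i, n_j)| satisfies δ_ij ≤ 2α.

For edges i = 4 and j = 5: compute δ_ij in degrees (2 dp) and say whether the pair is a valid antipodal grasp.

δ = 136.65°, invalid

α = atan 0.4 = 21.80°;  2α = 43.60°
edge 4: e_4 = (+0.74, -3.74);  n_4 = (-0.9810, -0.1941)
edge 5: e_5 = (+2.05, -1.46);  n_5 = (-0.5801, -0.8145)
∠(n_4, n_5) = 43.35°
δ = |180° − 43.35°| = 136.65°
136.65° > 2α = 43.60°  →  invalid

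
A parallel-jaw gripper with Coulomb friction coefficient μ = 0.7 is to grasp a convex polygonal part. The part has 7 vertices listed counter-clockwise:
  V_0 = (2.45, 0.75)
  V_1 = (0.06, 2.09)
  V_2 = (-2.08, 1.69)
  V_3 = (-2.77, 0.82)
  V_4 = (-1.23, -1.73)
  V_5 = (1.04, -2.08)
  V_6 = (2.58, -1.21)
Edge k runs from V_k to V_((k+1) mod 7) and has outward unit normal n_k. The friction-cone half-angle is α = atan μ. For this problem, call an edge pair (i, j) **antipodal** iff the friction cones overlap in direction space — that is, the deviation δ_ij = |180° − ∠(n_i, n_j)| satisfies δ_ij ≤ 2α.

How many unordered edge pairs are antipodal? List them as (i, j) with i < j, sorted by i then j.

count = 10; pairs: (0,3), (0,4), (0,5), (1,3), (1,4), (1,5), (2,4), (2,5), (2,6), (3,6)

α = atan 0.7 = 34.99°;  2α = 69.98°
n_0 = (+0.4890, +0.8723)
n_1 = (-0.1837, +0.9830)
n_2 = (-0.7835, +0.6214)
n_3 = (-0.8560, -0.5170)
n_4 = (-0.1524, -0.9883)
n_5 = (+0.4919, -0.8707)
n_6 = (+0.9978, +0.0662)
  (0,1): δ = 140.13°  ·
  (0,2): δ = 99.14°  ·
  (0,3): δ = 29.59°  ✓
  (0,4): δ = 20.51°  ✓
  (0,5): δ = 58.74°  ✓
  (0,6): δ = 123.07°  ·
  (1,2): δ = 139.01°  ·
  (1,3): δ = 69.46°  ✓
  (1,4): δ = 19.35°  ✓
  (1,5): δ = 18.88°  ✓
  (1,6): δ = 83.21°  ·
  (2,3): δ = 110.45°  ·
  (2,4): δ = 60.35°  ✓
  (2,5): δ = 22.12°  ✓
  (2,6): δ = 42.21°  ✓
  (3,4): δ = 129.89°  ·
  (3,5): δ = 91.67°  ·
  (3,6): δ = 27.33°  ✓
  (4,5): δ = 141.77°  ·
  (4,6): δ = 77.44°  ·
  (5,6): δ = 115.67°  ·
antipodal pairs: 10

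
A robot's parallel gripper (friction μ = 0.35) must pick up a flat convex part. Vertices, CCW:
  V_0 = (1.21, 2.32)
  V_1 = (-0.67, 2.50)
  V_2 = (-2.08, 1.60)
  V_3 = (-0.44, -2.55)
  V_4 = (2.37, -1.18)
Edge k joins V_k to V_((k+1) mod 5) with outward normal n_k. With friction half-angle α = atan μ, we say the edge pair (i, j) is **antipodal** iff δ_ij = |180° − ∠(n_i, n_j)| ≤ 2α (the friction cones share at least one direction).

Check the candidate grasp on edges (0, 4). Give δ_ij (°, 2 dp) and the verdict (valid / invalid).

α = atan 0.35 = 19.29°;  2α = 38.58°
edge 0: e_0 = (-1.88, +0.18);  n_0 = (+0.0953, +0.9954)
edge 4: e_4 = (-1.16, +3.50);  n_4 = (+0.9492, +0.3146)
∠(n_0, n_4) = 66.19°
δ = |180° − 66.19°| = 113.81°
113.81° > 2α = 38.58°  →  invalid

δ = 113.81°, invalid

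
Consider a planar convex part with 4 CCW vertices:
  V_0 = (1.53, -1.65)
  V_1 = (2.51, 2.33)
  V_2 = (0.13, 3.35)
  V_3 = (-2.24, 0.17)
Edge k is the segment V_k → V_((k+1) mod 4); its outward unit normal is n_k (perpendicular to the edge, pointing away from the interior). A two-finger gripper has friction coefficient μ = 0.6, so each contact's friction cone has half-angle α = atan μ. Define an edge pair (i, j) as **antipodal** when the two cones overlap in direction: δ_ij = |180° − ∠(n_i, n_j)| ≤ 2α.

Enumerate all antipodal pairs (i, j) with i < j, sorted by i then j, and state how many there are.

α = atan 0.6 = 30.96°;  2α = 61.93°
n_0 = (+0.9710, -0.2391)
n_1 = (+0.3939, +0.9191)
n_2 = (-0.8018, +0.5976)
n_3 = (-0.4347, -0.9006)
  (0,1): δ = 99.37°  ·
  (0,2): δ = 22.86°  ✓
  (0,3): δ = 78.06°  ·
  (1,2): δ = 103.50°  ·
  (1,3): δ = 2.57°  ✓
  (2,3): δ = 79.07°  ·
antipodal pairs: 2

count = 2; pairs: (0,2), (1,3)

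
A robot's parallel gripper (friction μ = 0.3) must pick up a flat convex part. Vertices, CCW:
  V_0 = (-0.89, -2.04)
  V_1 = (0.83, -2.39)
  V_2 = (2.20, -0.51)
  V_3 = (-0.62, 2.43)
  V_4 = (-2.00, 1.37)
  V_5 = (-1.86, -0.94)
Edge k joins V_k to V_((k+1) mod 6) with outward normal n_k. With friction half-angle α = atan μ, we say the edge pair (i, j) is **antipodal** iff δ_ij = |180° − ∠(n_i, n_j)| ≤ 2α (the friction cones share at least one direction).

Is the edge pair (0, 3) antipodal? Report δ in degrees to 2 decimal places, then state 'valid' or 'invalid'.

α = atan 0.3 = 16.70°;  2α = 33.40°
edge 0: e_0 = (+1.72, -0.35);  n_0 = (-0.1994, -0.9799)
edge 3: e_3 = (-1.38, -1.06);  n_3 = (-0.6092, +0.7931)
∠(n_0, n_3) = 130.97°
δ = |180° − 130.97°| = 49.03°
49.03° > 2α = 33.40°  →  invalid

δ = 49.03°, invalid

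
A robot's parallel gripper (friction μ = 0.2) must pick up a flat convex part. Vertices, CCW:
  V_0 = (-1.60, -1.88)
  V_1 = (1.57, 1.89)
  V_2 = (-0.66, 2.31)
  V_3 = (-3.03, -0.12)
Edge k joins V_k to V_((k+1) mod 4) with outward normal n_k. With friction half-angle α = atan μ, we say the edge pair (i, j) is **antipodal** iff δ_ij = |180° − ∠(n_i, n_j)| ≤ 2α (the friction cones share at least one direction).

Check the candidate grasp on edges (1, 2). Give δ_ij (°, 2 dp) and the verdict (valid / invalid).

δ = 123.62°, invalid

α = atan 0.2 = 11.31°;  2α = 22.62°
edge 1: e_1 = (-2.23, +0.42);  n_1 = (+0.1851, +0.9827)
edge 2: e_2 = (-2.37, -2.43);  n_2 = (-0.7159, +0.6982)
∠(n_1, n_2) = 56.38°
δ = |180° − 56.38°| = 123.62°
123.62° > 2α = 22.62°  →  invalid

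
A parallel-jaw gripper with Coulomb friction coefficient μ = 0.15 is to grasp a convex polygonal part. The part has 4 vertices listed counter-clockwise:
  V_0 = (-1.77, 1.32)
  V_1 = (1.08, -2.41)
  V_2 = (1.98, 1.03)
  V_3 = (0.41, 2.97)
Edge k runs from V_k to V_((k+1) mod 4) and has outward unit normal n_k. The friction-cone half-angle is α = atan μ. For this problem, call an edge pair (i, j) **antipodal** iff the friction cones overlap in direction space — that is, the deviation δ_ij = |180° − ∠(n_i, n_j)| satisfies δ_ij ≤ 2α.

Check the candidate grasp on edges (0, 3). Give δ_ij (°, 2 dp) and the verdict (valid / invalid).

δ = 89.74°, invalid

α = atan 0.15 = 8.53°;  2α = 17.06°
edge 0: e_0 = (+2.85, -3.73);  n_0 = (-0.7946, -0.6071)
edge 3: e_3 = (-2.18, -1.65);  n_3 = (-0.6035, +0.7974)
∠(n_0, n_3) = 90.26°
δ = |180° − 90.26°| = 89.74°
89.74° > 2α = 17.06°  →  invalid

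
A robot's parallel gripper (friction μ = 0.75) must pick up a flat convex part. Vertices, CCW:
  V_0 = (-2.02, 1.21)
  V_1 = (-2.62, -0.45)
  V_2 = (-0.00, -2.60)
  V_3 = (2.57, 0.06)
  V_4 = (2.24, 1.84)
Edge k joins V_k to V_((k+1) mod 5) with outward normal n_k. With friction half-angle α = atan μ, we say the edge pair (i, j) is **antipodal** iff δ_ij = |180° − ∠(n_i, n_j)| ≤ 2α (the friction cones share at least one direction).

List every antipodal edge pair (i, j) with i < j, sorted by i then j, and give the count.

α = atan 0.75 = 36.87°;  2α = 73.74°
n_0 = (-0.9405, +0.3399)
n_1 = (-0.6344, -0.7730)
n_2 = (+0.7192, -0.6948)
n_3 = (+0.9832, +0.1823)
n_4 = (-0.1463, +0.9892)
  (0,1): δ = 109.50°  ·
  (0,2): δ = 24.14°  ✓
  (0,3): δ = 30.38°  ✓
  (0,4): δ = 118.28°  ·
  (1,2): δ = 94.64°  ·
  (1,3): δ = 40.12°  ✓
  (1,4): δ = 47.79°  ✓
  (2,3): δ = 125.48°  ·
  (2,4): δ = 37.57°  ✓
  (3,4): δ = 92.09°  ·
antipodal pairs: 5

count = 5; pairs: (0,2), (0,3), (1,3), (1,4), (2,4)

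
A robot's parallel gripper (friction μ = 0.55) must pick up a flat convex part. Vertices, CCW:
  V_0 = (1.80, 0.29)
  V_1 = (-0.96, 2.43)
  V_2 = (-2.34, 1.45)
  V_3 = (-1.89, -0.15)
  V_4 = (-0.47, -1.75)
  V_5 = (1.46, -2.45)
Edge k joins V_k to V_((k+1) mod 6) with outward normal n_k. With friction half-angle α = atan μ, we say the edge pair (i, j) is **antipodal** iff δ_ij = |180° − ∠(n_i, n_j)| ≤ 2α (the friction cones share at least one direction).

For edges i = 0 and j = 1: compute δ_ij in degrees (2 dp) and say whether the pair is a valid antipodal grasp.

α = atan 0.55 = 28.81°;  2α = 57.62°
edge 0: e_0 = (-2.76, +2.14);  n_0 = (+0.6128, +0.7903)
edge 1: e_1 = (-1.38, -0.98);  n_1 = (-0.5790, +0.8153)
∠(n_0, n_1) = 73.17°
δ = |180° − 73.17°| = 106.83°
106.83° > 2α = 57.62°  →  invalid

δ = 106.83°, invalid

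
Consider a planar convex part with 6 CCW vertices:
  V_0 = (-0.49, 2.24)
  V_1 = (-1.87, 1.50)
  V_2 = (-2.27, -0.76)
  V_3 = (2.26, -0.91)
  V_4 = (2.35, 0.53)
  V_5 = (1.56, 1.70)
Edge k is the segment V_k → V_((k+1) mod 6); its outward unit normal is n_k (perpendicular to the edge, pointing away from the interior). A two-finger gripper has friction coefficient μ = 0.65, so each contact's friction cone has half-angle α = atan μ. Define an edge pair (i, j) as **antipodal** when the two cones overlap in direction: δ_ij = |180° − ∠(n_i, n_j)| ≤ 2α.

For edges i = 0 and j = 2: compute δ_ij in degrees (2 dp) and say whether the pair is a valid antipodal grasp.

δ = 30.10°, valid

α = atan 0.65 = 33.02°;  2α = 66.05°
edge 0: e_0 = (-1.38, -0.74);  n_0 = (-0.4726, +0.8813)
edge 2: e_2 = (+4.53, -0.15);  n_2 = (-0.0331, -0.9995)
∠(n_0, n_2) = 149.90°
δ = |180° − 149.90°| = 30.10°
30.10° ≤ 2α = 66.05°  →  valid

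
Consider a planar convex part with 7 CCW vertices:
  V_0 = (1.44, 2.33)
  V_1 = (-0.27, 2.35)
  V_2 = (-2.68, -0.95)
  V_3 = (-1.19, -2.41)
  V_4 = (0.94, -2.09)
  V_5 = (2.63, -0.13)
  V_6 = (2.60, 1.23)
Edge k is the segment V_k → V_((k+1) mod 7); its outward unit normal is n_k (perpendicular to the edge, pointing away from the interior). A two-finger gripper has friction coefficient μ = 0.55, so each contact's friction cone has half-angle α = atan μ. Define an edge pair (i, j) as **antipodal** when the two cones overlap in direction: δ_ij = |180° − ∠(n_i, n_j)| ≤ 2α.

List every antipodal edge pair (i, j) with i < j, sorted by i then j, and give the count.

α = atan 0.55 = 28.81°;  2α = 57.62°
n_0 = (+0.0117, +0.9999)
n_1 = (-0.8076, +0.5898)
n_2 = (-0.6999, -0.7143)
n_3 = (+0.1486, -0.9889)
n_4 = (+0.7573, -0.6530)
n_5 = (+0.9998, +0.0221)
n_6 = (+0.6881, +0.7256)
  (0,1): δ = 125.47°  ·
  (0,2): δ = 43.75°  ✓
  (0,3): δ = 9.21°  ✓
  (0,4): δ = 49.90°  ✓
  (0,5): δ = 91.93°  ·
  (0,6): δ = 137.19°  ·
  (1,2): δ = 98.28°  ·
  (1,3): δ = 45.32°  ✓
  (1,4): δ = 4.63°  ✓
  (1,5): δ = 37.40°  ✓
  (1,6): δ = 82.66°  ·
  (2,3): δ = 127.04°  ·
  (2,4): δ = 86.35°  ·
  (2,5): δ = 44.32°  ✓
  (2,6): δ = 0.94°  ✓
  (3,4): δ = 139.31°  ·
  (3,5): δ = 97.28°  ·
  (3,6): δ = 52.02°  ✓
  (4,5): δ = 137.97°  ·
  (4,6): δ = 92.71°  ·
  (5,6): δ = 134.74°  ·
antipodal pairs: 9

count = 9; pairs: (0,2), (0,3), (0,4), (1,3), (1,4), (1,5), (2,5), (2,6), (3,6)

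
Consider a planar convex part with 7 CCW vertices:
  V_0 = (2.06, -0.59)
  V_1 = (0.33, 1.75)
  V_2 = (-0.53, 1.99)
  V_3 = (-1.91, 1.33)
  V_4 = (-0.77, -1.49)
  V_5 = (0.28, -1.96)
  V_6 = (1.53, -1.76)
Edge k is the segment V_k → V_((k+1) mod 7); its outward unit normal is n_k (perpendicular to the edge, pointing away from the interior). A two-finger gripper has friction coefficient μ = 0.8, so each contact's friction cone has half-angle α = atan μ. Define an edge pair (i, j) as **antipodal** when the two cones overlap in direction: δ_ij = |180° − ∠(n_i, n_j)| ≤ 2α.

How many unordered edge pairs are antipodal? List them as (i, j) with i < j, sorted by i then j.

count = 10; pairs: (0,3), (0,4), (0,5), (1,3), (1,4), (1,5), (2,4), (2,5), (2,6), (3,6)

α = atan 0.8 = 38.66°;  2α = 77.32°
n_0 = (+0.8041, +0.5945)
n_1 = (+0.2688, +0.9632)
n_2 = (-0.4315, +0.9021)
n_3 = (-0.9271, -0.3748)
n_4 = (-0.4086, -0.9127)
n_5 = (+0.1580, -0.9874)
n_6 = (+0.9109, -0.4126)
  (0,1): δ = 142.07°  ·
  (0,2): δ = 100.92°  ·
  (0,3): δ = 14.46°  ✓
  (0,4): δ = 29.41°  ✓
  (0,5): δ = 62.61°  ✓
  (0,6): δ = 119.15°  ·
  (1,2): δ = 138.85°  ·
  (1,3): δ = 52.40°  ✓
  (1,4): δ = 8.52°  ✓
  (1,5): δ = 24.68°  ✓
  (1,6): δ = 81.22°  ·
  (2,3): δ = 93.55°  ·
  (2,4): δ = 49.67°  ✓
  (2,5): δ = 16.47°  ✓
  (2,6): δ = 40.07°  ✓
  (3,4): δ = 136.13°  ·
  (3,5): δ = 102.92°  ·
  (3,6): δ = 46.38°  ✓
  (4,5): δ = 146.80°  ·
  (4,6): δ = 90.26°  ·
  (5,6): δ = 123.46°  ·
antipodal pairs: 10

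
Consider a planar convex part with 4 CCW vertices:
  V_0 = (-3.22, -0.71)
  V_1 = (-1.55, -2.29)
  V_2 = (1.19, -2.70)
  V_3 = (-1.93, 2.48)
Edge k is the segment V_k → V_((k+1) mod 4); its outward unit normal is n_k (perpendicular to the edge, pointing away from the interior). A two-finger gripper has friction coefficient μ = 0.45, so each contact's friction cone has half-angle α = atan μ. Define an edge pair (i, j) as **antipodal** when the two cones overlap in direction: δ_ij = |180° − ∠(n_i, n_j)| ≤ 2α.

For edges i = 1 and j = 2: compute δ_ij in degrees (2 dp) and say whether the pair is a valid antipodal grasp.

δ = 50.43°, invalid

α = atan 0.45 = 24.23°;  2α = 48.46°
edge 1: e_1 = (+2.74, -0.41);  n_1 = (-0.1480, -0.9890)
edge 2: e_2 = (-3.12, +5.18);  n_2 = (+0.8566, +0.5160)
∠(n_1, n_2) = 129.57°
δ = |180° − 129.57°| = 50.43°
50.43° > 2α = 48.46°  →  invalid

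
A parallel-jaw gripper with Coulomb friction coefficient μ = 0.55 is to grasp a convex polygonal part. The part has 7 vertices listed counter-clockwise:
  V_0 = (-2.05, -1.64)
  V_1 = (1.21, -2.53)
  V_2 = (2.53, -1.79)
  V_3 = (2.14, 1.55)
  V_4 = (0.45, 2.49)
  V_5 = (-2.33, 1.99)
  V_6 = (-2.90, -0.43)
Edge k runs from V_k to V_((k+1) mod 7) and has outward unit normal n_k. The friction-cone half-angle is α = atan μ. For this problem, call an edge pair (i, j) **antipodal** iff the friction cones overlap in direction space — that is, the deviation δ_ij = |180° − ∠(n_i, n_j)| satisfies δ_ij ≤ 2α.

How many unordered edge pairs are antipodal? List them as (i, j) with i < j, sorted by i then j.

count = 7; pairs: (0,3), (0,4), (1,4), (1,5), (2,5), (2,6), (3,6)

α = atan 0.55 = 28.81°;  2α = 57.62°
n_0 = (-0.2634, -0.9647)
n_1 = (+0.4890, -0.8723)
n_2 = (+0.9933, +0.1160)
n_3 = (+0.4861, +0.8739)
n_4 = (-0.1770, +0.9842)
n_5 = (-0.9734, +0.2293)
n_6 = (-0.8183, -0.5748)
  (0,1): δ = 135.45°  ·
  (0,2): δ = 68.07°  ·
  (0,3): δ = 13.81°  ✓
  (0,4): δ = 25.47°  ✓
  (0,5): δ = 92.02°  ·
  (0,6): δ = 140.36°  ·
  (1,2): δ = 112.62°  ·
  (1,3): δ = 58.36°  ·
  (1,4): δ = 19.08°  ✓
  (1,5): δ = 47.47°  ✓
  (1,6): δ = 95.81°  ·
  (2,3): δ = 125.74°  ·
  (2,4): δ = 86.46°  ·
  (2,5): δ = 19.91°  ✓
  (2,6): δ = 28.43°  ✓
  (3,4): δ = 140.72°  ·
  (3,5): δ = 74.17°  ·
  (3,6): δ = 25.83°  ✓
  (4,5): δ = 113.45°  ·
  (4,6): δ = 65.11°  ·
  (5,6): δ = 131.66°  ·
antipodal pairs: 7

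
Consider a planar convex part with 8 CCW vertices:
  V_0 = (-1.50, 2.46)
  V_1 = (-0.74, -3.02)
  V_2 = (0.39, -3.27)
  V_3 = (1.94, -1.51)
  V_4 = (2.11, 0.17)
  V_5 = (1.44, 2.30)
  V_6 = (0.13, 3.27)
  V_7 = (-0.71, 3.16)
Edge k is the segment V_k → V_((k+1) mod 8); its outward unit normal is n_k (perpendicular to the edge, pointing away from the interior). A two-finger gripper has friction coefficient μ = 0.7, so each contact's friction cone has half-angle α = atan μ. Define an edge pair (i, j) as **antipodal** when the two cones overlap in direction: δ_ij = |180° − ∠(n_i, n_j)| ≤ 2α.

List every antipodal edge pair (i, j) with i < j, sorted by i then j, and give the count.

α = atan 0.7 = 34.99°;  2α = 69.98°
n_0 = (-0.9905, -0.1374)
n_1 = (-0.2160, -0.9764)
n_2 = (+0.7505, -0.6609)
n_3 = (+0.9949, -0.1007)
n_4 = (+0.9539, +0.3001)
n_5 = (+0.5951, +0.8037)
n_6 = (-0.1298, +0.9915)
n_7 = (-0.6632, +0.7485)
  (0,1): δ = 110.37°  ·
  (0,2): δ = 49.27°  ✓
  (0,3): δ = 13.67°  ✓
  (0,4): δ = 9.57°  ✓
  (0,5): δ = 45.59°  ✓
  (0,6): δ = 89.56°  ·
  (0,7): δ = 123.65°  ·
  (1,2): δ = 118.89°  ·
  (1,3): δ = 83.30°  ·
  (1,4): δ = 60.06°  ✓
  (1,5): δ = 24.04°  ✓
  (1,6): δ = 19.94°  ✓
  (1,7): δ = 54.02°  ✓
  (2,3): δ = 144.41°  ·
  (2,4): δ = 121.17°  ·
  (2,5): δ = 85.15°  ·
  (2,6): δ = 41.17°  ✓
  (2,7): δ = 7.09°  ✓
  (3,4): δ = 156.76°  ·
  (3,5): δ = 120.74°  ·
  (3,6): δ = 76.76°  ·
  (3,7): δ = 42.68°  ✓
  (4,5): δ = 143.98°  ·
  (4,6): δ = 100.00°  ·
  (4,7): δ = 65.92°  ✓
  (5,6): δ = 136.02°  ·
  (5,7): δ = 101.94°  ·
  (6,7): δ = 145.92°  ·
antipodal pairs: 12

count = 12; pairs: (0,2), (0,3), (0,4), (0,5), (1,4), (1,5), (1,6), (1,7), (2,6), (2,7), (3,7), (4,7)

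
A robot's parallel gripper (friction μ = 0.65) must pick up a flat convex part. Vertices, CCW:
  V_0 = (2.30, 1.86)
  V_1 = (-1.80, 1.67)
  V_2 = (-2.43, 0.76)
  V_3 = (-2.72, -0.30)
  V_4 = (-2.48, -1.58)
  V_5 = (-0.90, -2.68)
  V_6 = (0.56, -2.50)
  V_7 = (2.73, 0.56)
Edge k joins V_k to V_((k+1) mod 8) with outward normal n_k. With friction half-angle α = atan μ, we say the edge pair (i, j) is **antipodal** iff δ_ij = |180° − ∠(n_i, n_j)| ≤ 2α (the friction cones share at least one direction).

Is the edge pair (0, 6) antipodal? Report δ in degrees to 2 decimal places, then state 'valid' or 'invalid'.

α = atan 0.65 = 33.02°;  2α = 66.05°
edge 0: e_0 = (-4.10, -0.19);  n_0 = (-0.0463, +0.9989)
edge 6: e_6 = (+2.17, +3.06);  n_6 = (+0.8157, -0.5785)
∠(n_0, n_6) = 128.00°
δ = |180° − 128.00°| = 52.00°
52.00° ≤ 2α = 66.05°  →  valid

δ = 52.00°, valid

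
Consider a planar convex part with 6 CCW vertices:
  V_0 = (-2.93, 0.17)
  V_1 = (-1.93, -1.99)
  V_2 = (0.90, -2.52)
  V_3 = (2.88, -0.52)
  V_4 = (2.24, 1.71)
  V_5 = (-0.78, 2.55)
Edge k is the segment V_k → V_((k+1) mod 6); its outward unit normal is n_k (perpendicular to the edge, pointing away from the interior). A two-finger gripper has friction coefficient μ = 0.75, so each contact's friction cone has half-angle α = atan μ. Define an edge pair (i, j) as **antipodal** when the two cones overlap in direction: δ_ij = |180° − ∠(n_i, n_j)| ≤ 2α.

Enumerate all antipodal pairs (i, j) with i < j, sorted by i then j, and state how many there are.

count = 9; pairs: (0,2), (0,3), (0,4), (1,3), (1,4), (1,5), (2,4), (2,5), (3,5)

α = atan 0.75 = 36.87°;  2α = 73.74°
n_0 = (-0.9075, -0.4201)
n_1 = (-0.1841, -0.9829)
n_2 = (+0.7107, -0.7035)
n_3 = (+0.9612, +0.2759)
n_4 = (+0.2680, +0.9634)
n_5 = (-0.7421, +0.6703)
  (0,1): δ = 125.45°  ·
  (0,2): δ = 69.55°  ✓
  (0,3): δ = 8.83°  ✓
  (0,4): δ = 49.61°  ✓
  (0,5): δ = 113.06°  ·
  (1,2): δ = 124.10°  ·
  (1,3): δ = 63.38°  ✓
  (1,4): δ = 4.94°  ✓
  (1,5): δ = 58.51°  ✓
  (2,3): δ = 119.27°  ·
  (2,4): δ = 60.83°  ✓
  (2,5): δ = 2.62°  ✓
  (3,4): δ = 121.56°  ·
  (3,5): δ = 58.11°  ✓
  (4,5): δ = 116.55°  ·
antipodal pairs: 9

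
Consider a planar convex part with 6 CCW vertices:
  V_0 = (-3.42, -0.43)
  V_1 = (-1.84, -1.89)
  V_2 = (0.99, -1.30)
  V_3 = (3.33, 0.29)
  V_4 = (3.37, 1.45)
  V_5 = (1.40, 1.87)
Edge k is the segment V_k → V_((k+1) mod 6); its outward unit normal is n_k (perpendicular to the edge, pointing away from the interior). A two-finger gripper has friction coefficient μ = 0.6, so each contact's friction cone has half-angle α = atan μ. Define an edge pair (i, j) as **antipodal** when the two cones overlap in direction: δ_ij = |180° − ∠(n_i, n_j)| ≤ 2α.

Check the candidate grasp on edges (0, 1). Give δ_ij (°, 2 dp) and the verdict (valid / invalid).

δ = 125.48°, invalid

α = atan 0.6 = 30.96°;  2α = 61.93°
edge 0: e_0 = (+1.58, -1.46);  n_0 = (-0.6787, -0.7344)
edge 1: e_1 = (+2.83, +0.59);  n_1 = (+0.2041, -0.9790)
∠(n_0, n_1) = 54.52°
δ = |180° − 54.52°| = 125.48°
125.48° > 2α = 61.93°  →  invalid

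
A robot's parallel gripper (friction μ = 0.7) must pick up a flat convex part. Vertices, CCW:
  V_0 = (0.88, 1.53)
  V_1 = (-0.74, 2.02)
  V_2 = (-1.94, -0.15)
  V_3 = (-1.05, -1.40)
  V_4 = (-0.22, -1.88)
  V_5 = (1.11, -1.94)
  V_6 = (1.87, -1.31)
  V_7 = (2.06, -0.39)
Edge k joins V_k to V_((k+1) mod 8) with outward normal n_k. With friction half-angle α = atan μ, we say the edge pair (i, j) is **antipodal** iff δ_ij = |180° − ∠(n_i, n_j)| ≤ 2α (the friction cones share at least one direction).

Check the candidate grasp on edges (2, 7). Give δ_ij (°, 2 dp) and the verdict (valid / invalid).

δ = 3.88°, valid

α = atan 0.7 = 34.99°;  2α = 69.98°
edge 2: e_2 = (+0.89, -1.25);  n_2 = (-0.8146, -0.5800)
edge 7: e_7 = (-1.18, +1.92);  n_7 = (+0.8520, +0.5236)
∠(n_2, n_7) = 176.12°
δ = |180° − 176.12°| = 3.88°
3.88° ≤ 2α = 69.98°  →  valid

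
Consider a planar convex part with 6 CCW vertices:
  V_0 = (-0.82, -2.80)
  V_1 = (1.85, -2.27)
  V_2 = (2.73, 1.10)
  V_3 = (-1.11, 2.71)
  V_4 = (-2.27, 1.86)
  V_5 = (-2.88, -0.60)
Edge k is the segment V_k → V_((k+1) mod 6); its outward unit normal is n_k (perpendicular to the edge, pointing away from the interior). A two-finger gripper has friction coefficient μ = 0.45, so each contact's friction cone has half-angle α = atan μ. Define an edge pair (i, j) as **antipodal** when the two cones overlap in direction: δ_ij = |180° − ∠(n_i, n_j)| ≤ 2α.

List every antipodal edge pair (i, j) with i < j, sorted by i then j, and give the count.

α = atan 0.45 = 24.23°;  2α = 48.46°
n_0 = (+0.1947, -0.9809)
n_1 = (+0.9676, -0.2527)
n_2 = (+0.3867, +0.9222)
n_3 = (-0.5911, +0.8066)
n_4 = (-0.9706, +0.2407)
n_5 = (-0.7300, -0.6835)
  (0,1): δ = 115.86°  ·
  (0,2): δ = 33.97°  ✓
  (0,3): δ = 25.01°  ✓
  (0,4): δ = 64.85°  ·
  (0,5): δ = 121.89°  ·
  (1,2): δ = 98.11°  ·
  (1,3): δ = 39.13°  ✓
  (1,4): δ = 0.71°  ✓
  (1,5): δ = 57.75°  ·
  (2,3): δ = 121.02°  ·
  (2,4): δ = 81.18°  ·
  (2,5): δ = 24.14°  ✓
  (3,4): δ = 140.16°  ·
  (3,5): δ = 83.11°  ·
  (4,5): δ = 122.96°  ·
antipodal pairs: 5

count = 5; pairs: (0,2), (0,3), (1,3), (1,4), (2,5)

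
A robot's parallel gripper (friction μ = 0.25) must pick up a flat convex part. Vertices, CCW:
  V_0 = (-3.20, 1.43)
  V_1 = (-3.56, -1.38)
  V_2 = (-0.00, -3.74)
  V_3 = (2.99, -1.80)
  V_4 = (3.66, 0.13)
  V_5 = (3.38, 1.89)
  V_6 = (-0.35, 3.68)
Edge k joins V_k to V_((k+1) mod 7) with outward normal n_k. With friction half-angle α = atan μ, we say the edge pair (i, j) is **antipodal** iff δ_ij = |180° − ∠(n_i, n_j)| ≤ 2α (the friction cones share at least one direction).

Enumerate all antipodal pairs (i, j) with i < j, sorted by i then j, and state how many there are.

count = 4; pairs: (0,3), (0,4), (1,5), (2,6)

α = atan 0.25 = 14.04°;  2α = 28.07°
n_0 = (-0.9919, +0.1271)
n_1 = (-0.5525, -0.8335)
n_2 = (+0.5443, -0.8389)
n_3 = (+0.9447, -0.3280)
n_4 = (+0.9876, +0.1571)
n_5 = (+0.4327, +0.9016)
n_6 = (-0.6196, +0.7849)
  (0,1): δ = 116.24°  ·
  (0,2): δ = 49.72°  ·
  (0,3): δ = 11.84°  ✓
  (0,4): δ = 16.34°  ✓
  (0,5): δ = 71.66°  ·
  (0,6): δ = 135.59°  ·
  (1,2): δ = 113.48°  ·
  (1,3): δ = 75.60°  ·
  (1,4): δ = 47.42°  ·
  (1,5): δ = 7.91°  ✓
  (1,6): δ = 71.83°  ·
  (2,3): δ = 142.12°  ·
  (2,4): δ = 113.94°  ·
  (2,5): δ = 58.61°  ·
  (2,6): δ = 5.31°  ✓
  (3,4): δ = 151.82°  ·
  (3,5): δ = 96.49°  ·
  (3,6): δ = 32.57°  ·
  (4,5): δ = 124.68°  ·
  (4,6): δ = 60.75°  ·
  (5,6): δ = 116.07°  ·
antipodal pairs: 4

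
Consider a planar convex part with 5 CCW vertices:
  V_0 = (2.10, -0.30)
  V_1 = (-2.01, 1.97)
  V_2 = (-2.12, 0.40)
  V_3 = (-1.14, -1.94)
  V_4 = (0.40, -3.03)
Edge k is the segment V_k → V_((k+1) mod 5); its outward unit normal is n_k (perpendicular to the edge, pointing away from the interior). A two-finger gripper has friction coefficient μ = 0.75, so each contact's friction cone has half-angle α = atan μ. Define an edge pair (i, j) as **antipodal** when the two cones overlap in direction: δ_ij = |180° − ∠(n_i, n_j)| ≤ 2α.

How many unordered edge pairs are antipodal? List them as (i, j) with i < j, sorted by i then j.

α = atan 0.75 = 36.87°;  2α = 73.74°
n_0 = (+0.4835, +0.8754)
n_1 = (-0.9976, +0.0699)
n_2 = (-0.9224, -0.3863)
n_3 = (-0.5777, -0.8162)
n_4 = (+0.8489, -0.5286)
  (0,1): δ = 65.10°  ✓
  (0,2): δ = 38.36°  ✓
  (0,3): δ = 6.38°  ✓
  (0,4): δ = 87.00°  ·
  (1,2): δ = 153.27°  ·
  (1,3): δ = 121.28°  ·
  (1,4): δ = 27.90°  ✓
  (2,3): δ = 148.01°  ·
  (2,4): δ = 54.64°  ✓
  (3,4): δ = 86.62°  ·
antipodal pairs: 5

count = 5; pairs: (0,1), (0,2), (0,3), (1,4), (2,4)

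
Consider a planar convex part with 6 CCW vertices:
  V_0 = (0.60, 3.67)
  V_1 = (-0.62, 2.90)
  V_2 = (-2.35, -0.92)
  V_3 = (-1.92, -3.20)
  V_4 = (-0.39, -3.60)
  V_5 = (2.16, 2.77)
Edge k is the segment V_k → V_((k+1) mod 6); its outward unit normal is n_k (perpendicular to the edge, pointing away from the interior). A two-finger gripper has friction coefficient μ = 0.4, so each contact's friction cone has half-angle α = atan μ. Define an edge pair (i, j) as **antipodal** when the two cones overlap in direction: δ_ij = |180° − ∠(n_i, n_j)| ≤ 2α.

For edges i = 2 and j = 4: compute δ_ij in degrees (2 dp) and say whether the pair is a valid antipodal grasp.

δ = 32.50°, valid

α = atan 0.4 = 21.80°;  2α = 43.60°
edge 2: e_2 = (+0.43, -2.28);  n_2 = (-0.9827, -0.1853)
edge 4: e_4 = (+2.55, +6.37);  n_4 = (+0.9284, -0.3716)
∠(n_2, n_4) = 147.50°
δ = |180° − 147.50°| = 32.50°
32.50° ≤ 2α = 43.60°  →  valid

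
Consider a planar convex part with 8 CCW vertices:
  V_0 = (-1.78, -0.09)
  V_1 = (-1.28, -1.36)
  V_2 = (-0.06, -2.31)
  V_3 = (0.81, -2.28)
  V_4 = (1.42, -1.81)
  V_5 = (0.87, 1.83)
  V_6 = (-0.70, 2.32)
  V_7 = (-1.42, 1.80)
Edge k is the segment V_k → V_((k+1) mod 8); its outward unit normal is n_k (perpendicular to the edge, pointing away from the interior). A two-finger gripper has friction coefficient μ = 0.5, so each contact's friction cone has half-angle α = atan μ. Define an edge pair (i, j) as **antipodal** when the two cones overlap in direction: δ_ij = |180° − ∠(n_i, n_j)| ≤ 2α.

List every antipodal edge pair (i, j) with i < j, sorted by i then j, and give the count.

count = 9; pairs: (0,4), (0,5), (1,4), (1,5), (2,5), (2,6), (3,6), (3,7), (4,7)

α = atan 0.5 = 26.57°;  2α = 53.13°
n_0 = (-0.9305, -0.3663)
n_1 = (-0.6144, -0.7890)
n_2 = (+0.0345, -0.9994)
n_3 = (+0.6103, -0.7921)
n_4 = (+0.9888, +0.1494)
n_5 = (+0.2979, +0.9546)
n_6 = (-0.5855, +0.8107)
n_7 = (-0.9823, +0.1871)
  (0,1): δ = 149.40°  ·
  (0,2): δ = 109.51°  ·
  (0,3): δ = 73.88°  ·
  (0,4): δ = 12.90°  ✓
  (0,5): δ = 51.18°  ✓
  (0,6): δ = 104.35°  ·
  (0,7): δ = 147.73°  ·
  (1,2): δ = 140.12°  ·
  (1,3): δ = 104.48°  ·
  (1,4): δ = 43.50°  ✓
  (1,5): δ = 20.57°  ✓
  (1,6): δ = 73.75°  ·
  (1,7): δ = 117.12°  ·
  (2,3): δ = 144.36°  ·
  (2,4): δ = 83.38°  ·
  (2,5): δ = 19.31°  ✓
  (2,6): δ = 33.86°  ✓
  (2,7): δ = 77.24°  ·
  (3,4): δ = 119.02°  ·
  (3,5): δ = 54.95°  ·
  (3,6): δ = 1.78°  ✓
  (3,7): δ = 41.60°  ✓
  (4,5): δ = 115.93°  ·
  (4,6): δ = 62.75°  ·
  (4,7): δ = 19.38°  ✓
  (5,6): δ = 126.83°  ·
  (5,7): δ = 83.45°  ·
  (6,7): δ = 136.62°  ·
antipodal pairs: 9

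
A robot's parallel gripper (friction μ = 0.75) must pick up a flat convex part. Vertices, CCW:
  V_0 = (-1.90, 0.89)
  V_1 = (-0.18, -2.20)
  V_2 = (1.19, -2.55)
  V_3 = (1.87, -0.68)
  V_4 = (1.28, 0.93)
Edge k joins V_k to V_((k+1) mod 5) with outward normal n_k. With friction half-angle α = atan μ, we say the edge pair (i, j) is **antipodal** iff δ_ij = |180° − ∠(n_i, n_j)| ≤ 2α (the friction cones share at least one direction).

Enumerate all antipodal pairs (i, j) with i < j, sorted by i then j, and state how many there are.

α = atan 0.75 = 36.87°;  2α = 73.74°
n_0 = (-0.8738, -0.4864)
n_1 = (-0.2475, -0.9689)
n_2 = (+0.9398, -0.3417)
n_3 = (+0.9389, +0.3441)
n_4 = (-0.0126, +0.9999)
  (0,1): δ = 133.43°  ·
  (0,2): δ = 49.08°  ✓
  (0,3): δ = 8.98°  ✓
  (0,4): δ = 61.62°  ✓
  (1,2): δ = 95.65°  ·
  (1,3): δ = 55.54°  ✓
  (1,4): δ = 15.05°  ✓
  (2,3): δ = 139.89°  ·
  (2,4): δ = 69.30°  ✓
  (3,4): δ = 109.41°  ·
antipodal pairs: 6

count = 6; pairs: (0,2), (0,3), (0,4), (1,3), (1,4), (2,4)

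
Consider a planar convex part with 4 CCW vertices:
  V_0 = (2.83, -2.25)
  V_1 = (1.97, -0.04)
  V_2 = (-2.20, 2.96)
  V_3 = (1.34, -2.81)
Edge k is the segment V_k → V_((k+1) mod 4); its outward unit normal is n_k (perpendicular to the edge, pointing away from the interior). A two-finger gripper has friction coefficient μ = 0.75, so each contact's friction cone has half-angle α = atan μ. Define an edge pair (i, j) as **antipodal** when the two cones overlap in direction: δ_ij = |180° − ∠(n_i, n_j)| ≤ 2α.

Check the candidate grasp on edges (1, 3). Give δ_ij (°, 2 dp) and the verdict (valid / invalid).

α = atan 0.75 = 36.87°;  2α = 73.74°
edge 1: e_1 = (-4.17, +3.00);  n_1 = (+0.5840, +0.8118)
edge 3: e_3 = (+1.49, +0.56);  n_3 = (+0.3518, -0.9361)
∠(n_1, n_3) = 123.67°
δ = |180° − 123.67°| = 56.33°
56.33° ≤ 2α = 73.74°  →  valid

δ = 56.33°, valid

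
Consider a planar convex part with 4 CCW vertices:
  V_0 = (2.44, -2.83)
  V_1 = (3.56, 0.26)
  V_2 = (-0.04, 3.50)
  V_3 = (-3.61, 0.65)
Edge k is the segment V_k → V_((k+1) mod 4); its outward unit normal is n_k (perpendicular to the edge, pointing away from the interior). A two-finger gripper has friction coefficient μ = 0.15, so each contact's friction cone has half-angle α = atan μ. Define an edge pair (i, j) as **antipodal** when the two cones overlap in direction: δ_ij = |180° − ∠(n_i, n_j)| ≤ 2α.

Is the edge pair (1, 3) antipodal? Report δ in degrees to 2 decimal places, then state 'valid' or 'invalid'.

α = atan 0.15 = 8.53°;  2α = 17.06°
edge 1: e_1 = (-3.60, +3.24);  n_1 = (+0.6690, +0.7433)
edge 3: e_3 = (+6.05, -3.48);  n_3 = (-0.4986, -0.8668)
∠(n_1, n_3) = 167.92°
δ = |180° − 167.92°| = 12.08°
12.08° ≤ 2α = 17.06°  →  valid

δ = 12.08°, valid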